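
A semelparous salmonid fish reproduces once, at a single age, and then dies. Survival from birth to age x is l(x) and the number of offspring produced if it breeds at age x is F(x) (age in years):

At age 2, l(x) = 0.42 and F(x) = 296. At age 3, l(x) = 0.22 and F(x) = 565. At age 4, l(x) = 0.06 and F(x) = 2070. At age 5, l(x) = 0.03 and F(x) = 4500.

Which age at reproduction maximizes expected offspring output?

Expected offspring if breeding at age x = l(x) × F(x):
  age 2: 0.42 × 296 = 124.320
  age 3: 0.22 × 565 = 124.300
  age 4: 0.06 × 2070 = 124.200
  age 5: 0.03 × 4500 = 135.000
Maximum at age 5 (135.000).

5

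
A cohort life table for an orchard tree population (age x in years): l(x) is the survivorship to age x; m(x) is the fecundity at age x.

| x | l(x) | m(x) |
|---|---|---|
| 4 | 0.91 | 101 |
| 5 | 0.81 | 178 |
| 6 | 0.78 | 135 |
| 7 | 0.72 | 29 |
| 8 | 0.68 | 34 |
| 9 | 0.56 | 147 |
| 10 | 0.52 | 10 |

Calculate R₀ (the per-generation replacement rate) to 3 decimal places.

472.910

R₀ = Σ l(x) m(x):
  age 4: 0.91 × 101 = 91.9100
  age 5: 0.81 × 178 = 144.1800
  age 6: 0.78 × 135 = 105.3000
  age 7: 0.72 × 29 = 20.8800
  age 8: 0.68 × 34 = 23.1200
  age 9: 0.56 × 147 = 82.3200
  age 10: 0.52 × 10 = 5.2000
R₀ = 91.9100 + 144.1800 + 105.3000 + 20.8800 + 23.1200 + 82.3200 + 5.2000 = 472.9100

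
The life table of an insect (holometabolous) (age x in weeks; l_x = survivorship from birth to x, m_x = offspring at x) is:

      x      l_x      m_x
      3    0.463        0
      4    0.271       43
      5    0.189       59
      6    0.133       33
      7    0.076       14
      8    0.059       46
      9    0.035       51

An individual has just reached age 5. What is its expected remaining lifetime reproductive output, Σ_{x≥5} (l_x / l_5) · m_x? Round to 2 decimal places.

l_5 = 0.189. Conditional survival from age 5 to x is l_x / l_5.
  x=5: (0.189/0.189) × 59 = 59.0000
  x=6: (0.133/0.189) × 33 = 23.2222
  x=7: (0.076/0.189) × 14 = 5.6296
  x=8: (0.059/0.189) × 46 = 14.3598
  x=9: (0.035/0.189) × 51 = 9.4444
Sum = 59.0000 + 23.2222 + 5.6296 + 14.3598 + 9.4444 = 111.6561

111.66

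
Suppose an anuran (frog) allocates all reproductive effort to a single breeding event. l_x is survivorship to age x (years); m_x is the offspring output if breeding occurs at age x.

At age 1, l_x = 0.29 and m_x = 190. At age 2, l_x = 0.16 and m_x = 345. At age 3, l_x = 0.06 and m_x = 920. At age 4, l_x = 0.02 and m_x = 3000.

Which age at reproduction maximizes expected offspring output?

4

Expected offspring if breeding at age x = l_x × m_x:
  age 1: 0.29 × 190 = 55.100
  age 2: 0.16 × 345 = 55.200
  age 3: 0.06 × 920 = 55.200
  age 4: 0.02 × 3000 = 60.000
Maximum at age 4 (60.000).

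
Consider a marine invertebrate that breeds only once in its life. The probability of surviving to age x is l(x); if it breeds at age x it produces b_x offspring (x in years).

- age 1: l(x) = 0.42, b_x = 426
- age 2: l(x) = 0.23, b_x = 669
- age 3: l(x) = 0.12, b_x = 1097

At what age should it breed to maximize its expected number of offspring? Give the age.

Expected offspring if breeding at age x = l(x) × b_x:
  age 1: 0.42 × 426 = 178.920
  age 2: 0.23 × 669 = 153.870
  age 3: 0.12 × 1097 = 131.640
Maximum at age 1 (178.920).

1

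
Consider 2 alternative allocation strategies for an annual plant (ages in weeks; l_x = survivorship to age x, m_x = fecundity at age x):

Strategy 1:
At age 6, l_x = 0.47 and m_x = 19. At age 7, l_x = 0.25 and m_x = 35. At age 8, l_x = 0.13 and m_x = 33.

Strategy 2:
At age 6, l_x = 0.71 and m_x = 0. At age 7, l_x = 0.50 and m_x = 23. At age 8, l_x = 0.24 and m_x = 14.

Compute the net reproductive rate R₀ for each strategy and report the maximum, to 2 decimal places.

Strategy 1: R₀ = 0.47×19 + 0.25×35 + 0.13×33 = 21.9700
Strategy 2: R₀ = 0.71×0 + 0.50×23 + 0.24×14 = 14.8600
Highest R₀: strategy 1 with 21.9700.

21.97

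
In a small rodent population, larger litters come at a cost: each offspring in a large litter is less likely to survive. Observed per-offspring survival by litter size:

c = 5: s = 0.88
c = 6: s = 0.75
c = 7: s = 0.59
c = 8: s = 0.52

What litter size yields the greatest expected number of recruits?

6

Expected recruits = c × s(c):
  c=5: 5 × 0.88 = 4.400
  c=6: 6 × 0.75 = 4.500
  c=7: 7 × 0.59 = 4.130
  c=8: 8 × 0.52 = 4.160
Maximum at c = 6 (4.500 recruits).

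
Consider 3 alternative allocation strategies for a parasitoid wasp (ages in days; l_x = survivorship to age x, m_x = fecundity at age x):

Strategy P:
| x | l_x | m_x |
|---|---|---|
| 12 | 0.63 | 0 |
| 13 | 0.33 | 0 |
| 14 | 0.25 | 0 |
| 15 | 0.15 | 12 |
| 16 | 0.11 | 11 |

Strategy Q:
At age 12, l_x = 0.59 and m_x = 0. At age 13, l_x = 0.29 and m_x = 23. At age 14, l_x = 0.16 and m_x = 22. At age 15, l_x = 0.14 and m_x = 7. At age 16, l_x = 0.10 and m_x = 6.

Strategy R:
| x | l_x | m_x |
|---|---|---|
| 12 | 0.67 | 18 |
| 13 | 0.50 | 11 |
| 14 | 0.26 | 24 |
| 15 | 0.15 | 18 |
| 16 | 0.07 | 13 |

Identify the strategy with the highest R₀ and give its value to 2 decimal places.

27.41

Strategy P: R₀ = 0.63×0 + 0.33×0 + 0.25×0 + 0.15×12 + 0.11×11 = 3.0100
Strategy Q: R₀ = 0.59×0 + 0.29×23 + 0.16×22 + 0.14×7 + 0.10×6 = 11.7700
Strategy R: R₀ = 0.67×18 + 0.50×11 + 0.26×24 + 0.15×18 + 0.07×13 = 27.4100
Highest R₀: strategy R with 27.4100.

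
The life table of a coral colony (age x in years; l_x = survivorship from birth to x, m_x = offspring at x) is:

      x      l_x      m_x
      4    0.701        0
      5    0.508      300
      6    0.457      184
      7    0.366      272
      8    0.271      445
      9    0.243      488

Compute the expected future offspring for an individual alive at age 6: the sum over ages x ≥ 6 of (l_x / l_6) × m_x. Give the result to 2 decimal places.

925.21

l_6 = 0.457. Conditional survival from age 6 to x is l_x / l_6.
  x=6: (0.457/0.457) × 184 = 184.0000
  x=7: (0.366/0.457) × 272 = 217.8381
  x=8: (0.271/0.457) × 445 = 263.8840
  x=9: (0.243/0.457) × 488 = 259.4836
Sum = 184.0000 + 217.8381 + 263.8840 + 259.4836 = 925.2057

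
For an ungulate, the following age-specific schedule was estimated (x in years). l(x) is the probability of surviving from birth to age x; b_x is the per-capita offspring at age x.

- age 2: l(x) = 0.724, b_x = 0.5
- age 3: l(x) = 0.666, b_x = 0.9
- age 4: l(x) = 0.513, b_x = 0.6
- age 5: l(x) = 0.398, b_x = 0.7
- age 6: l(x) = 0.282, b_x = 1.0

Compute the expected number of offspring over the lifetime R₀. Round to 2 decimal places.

R₀ = Σ l(x) b_x:
  age 2: 0.724 × 0.5 = 0.3620
  age 3: 0.666 × 0.9 = 0.5994
  age 4: 0.513 × 0.6 = 0.3078
  age 5: 0.398 × 0.7 = 0.2786
  age 6: 0.282 × 1.0 = 0.2820
R₀ = 0.3620 + 0.5994 + 0.3078 + 0.2786 + 0.2820 = 1.8298

1.83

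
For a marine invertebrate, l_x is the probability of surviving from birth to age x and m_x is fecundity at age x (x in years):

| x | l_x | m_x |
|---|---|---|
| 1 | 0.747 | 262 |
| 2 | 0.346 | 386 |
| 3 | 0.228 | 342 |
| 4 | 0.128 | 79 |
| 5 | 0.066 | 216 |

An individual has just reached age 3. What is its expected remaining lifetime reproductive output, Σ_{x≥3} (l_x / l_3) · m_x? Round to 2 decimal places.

l_3 = 0.228. Conditional survival from age 3 to x is l_x / l_3.
  x=3: (0.228/0.228) × 342 = 342.0000
  x=4: (0.128/0.228) × 79 = 44.3509
  x=5: (0.066/0.228) × 216 = 62.5263
Sum = 342.0000 + 44.3509 + 62.5263 = 448.8772

448.88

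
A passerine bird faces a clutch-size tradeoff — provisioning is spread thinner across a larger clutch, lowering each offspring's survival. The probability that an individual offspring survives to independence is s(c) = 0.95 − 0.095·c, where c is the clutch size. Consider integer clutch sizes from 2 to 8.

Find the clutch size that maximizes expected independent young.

5

Expected independent young = c × s(c):
  c=2: 2 × 0.760 = 1.520
  c=3: 3 × 0.665 = 1.995
  c=4: 4 × 0.570 = 2.280
  c=5: 5 × 0.475 = 2.375
  c=6: 6 × 0.380 = 2.280
  c=7: 7 × 0.285 = 1.995
  c=8: 8 × 0.190 = 1.520
Maximum at c = 5 (2.375 independent young).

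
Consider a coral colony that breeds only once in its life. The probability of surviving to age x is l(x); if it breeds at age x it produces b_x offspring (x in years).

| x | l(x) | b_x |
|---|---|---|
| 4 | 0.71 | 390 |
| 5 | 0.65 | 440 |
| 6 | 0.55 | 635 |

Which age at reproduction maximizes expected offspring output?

6

Expected offspring if breeding at age x = l(x) × b_x:
  age 4: 0.71 × 390 = 276.900
  age 5: 0.65 × 440 = 286.000
  age 6: 0.55 × 635 = 349.250
Maximum at age 6 (349.250).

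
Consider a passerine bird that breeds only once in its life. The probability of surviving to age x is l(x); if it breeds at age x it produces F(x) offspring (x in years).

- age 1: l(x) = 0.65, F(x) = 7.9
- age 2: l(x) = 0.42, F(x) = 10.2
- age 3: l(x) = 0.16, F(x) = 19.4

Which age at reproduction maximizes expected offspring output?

1

Expected offspring if breeding at age x = l(x) × F(x):
  age 1: 0.65 × 7.9 = 5.135
  age 2: 0.42 × 10.2 = 4.284
  age 3: 0.16 × 19.4 = 3.104
Maximum at age 1 (5.135).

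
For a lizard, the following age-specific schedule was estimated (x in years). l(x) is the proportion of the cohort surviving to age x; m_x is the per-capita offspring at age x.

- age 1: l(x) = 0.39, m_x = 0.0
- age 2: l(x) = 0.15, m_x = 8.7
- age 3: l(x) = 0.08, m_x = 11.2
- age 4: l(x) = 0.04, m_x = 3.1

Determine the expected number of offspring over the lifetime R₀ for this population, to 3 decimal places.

2.325

R₀ = Σ l(x) m_x:
  age 1: 0.39 × 0.0 = 0.0000
  age 2: 0.15 × 8.7 = 1.3050
  age 3: 0.08 × 11.2 = 0.8960
  age 4: 0.04 × 3.1 = 0.1240
R₀ = 0.0000 + 1.3050 + 0.8960 + 0.1240 = 2.3250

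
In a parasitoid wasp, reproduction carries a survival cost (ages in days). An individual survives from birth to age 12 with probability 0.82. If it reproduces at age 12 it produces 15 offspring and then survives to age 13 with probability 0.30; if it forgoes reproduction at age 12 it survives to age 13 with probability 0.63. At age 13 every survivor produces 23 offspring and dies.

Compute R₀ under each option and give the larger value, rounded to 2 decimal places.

breed at age 12: R₀ = 0.82 × (15 + 0.30 × 23) = 0.82 × 21.9000 = 17.9580
delay to age 13: R₀ = 0.82 × (0.63 × 23) = 0.82 × 14.4900 = 11.8818
Higher: breed at age 12 (17.9580).

17.96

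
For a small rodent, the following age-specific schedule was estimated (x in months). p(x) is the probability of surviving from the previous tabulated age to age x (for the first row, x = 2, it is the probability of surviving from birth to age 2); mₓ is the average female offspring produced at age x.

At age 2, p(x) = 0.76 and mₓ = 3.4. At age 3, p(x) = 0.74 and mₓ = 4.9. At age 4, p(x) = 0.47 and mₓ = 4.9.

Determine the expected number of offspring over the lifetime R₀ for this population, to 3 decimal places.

Survivorship from birth: l_x = p_2·p_3·…·p_x.
  l_2 = 0.76000
  l_3 = 0.56240
  l_4 = 0.26433
R₀ = Σ l_x mₓ:
  age 2: 0.76000 × 3.4 = 2.5840
  age 3: 0.56240 × 4.9 = 2.7558
  age 4: 0.26433 × 4.9 = 1.2952
R₀ = 2.5840 + 2.7558 + 1.2952 = 6.6350

6.635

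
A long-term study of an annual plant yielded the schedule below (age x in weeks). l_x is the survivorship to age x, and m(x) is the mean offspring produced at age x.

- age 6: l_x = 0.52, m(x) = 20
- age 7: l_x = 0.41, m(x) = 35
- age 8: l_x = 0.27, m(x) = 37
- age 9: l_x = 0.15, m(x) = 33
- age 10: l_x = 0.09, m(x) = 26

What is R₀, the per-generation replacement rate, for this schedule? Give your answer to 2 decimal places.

R₀ = Σ l_x m(x):
  age 6: 0.52 × 20 = 10.4000
  age 7: 0.41 × 35 = 14.3500
  age 8: 0.27 × 37 = 9.9900
  age 9: 0.15 × 33 = 4.9500
  age 10: 0.09 × 26 = 2.3400
R₀ = 10.4000 + 14.3500 + 9.9900 + 4.9500 + 2.3400 = 42.0300

42.03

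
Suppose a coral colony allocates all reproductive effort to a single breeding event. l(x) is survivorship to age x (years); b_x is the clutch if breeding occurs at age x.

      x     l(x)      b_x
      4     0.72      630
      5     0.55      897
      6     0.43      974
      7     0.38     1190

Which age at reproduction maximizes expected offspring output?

Expected offspring if breeding at age x = l(x) × b_x:
  age 4: 0.72 × 630 = 453.600
  age 5: 0.55 × 897 = 493.350
  age 6: 0.43 × 974 = 418.820
  age 7: 0.38 × 1190 = 452.200
Maximum at age 5 (493.350).

5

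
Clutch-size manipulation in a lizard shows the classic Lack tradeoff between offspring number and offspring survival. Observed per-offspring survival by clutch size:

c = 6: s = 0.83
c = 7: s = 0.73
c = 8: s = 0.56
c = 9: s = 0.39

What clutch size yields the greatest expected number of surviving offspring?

7

Expected surviving offspring = c × s(c):
  c=6: 6 × 0.83 = 4.980
  c=7: 7 × 0.73 = 5.110
  c=8: 8 × 0.56 = 4.480
  c=9: 9 × 0.39 = 3.510
Maximum at c = 7 (5.110 surviving offspring).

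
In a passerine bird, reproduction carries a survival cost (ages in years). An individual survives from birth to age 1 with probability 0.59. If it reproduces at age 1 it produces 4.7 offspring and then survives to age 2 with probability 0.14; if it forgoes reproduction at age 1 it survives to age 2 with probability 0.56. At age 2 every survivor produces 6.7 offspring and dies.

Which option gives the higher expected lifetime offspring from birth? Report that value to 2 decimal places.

breed at age 1: R₀ = 0.59 × (4.7 + 0.14 × 6.7) = 0.59 × 5.6380 = 3.3264
delay to age 2: R₀ = 0.59 × (0.56 × 6.7) = 0.59 × 3.7520 = 2.2137
Higher: breed at age 1 (3.3264).

3.33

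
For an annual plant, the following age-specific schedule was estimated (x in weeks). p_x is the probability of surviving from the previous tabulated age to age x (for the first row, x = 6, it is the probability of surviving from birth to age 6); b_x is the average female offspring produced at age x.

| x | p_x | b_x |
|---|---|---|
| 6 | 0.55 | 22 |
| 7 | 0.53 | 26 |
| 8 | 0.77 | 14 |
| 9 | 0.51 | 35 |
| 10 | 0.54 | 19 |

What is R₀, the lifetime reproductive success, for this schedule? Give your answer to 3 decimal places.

Survivorship from birth: l_x = p_6·p_7·…·p_x.
  l_6 = 0.55000
  l_7 = 0.29150
  l_8 = 0.22446
  l_9 = 0.11447
  l_10 = 0.06181
R₀ = Σ l_x b_x:
  age 6: 0.55000 × 22 = 12.1000
  age 7: 0.29150 × 26 = 7.5790
  age 8: 0.22446 × 14 = 3.1424
  age 9: 0.11447 × 35 = 4.0065
  age 10: 0.06181 × 19 = 1.1744
R₀ = 12.1000 + 7.5790 + 3.1424 + 4.0065 + 1.1744 = 28.0023

28.002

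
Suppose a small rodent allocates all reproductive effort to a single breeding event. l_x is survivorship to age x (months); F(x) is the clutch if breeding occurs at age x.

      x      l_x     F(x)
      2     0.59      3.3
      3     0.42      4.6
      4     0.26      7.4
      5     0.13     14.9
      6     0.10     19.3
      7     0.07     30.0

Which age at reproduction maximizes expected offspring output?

Expected offspring if breeding at age x = l_x × F(x):
  age 2: 0.59 × 3.3 = 1.947
  age 3: 0.42 × 4.6 = 1.932
  age 4: 0.26 × 7.4 = 1.924
  age 5: 0.13 × 14.9 = 1.937
  age 6: 0.10 × 19.3 = 1.930
  age 7: 0.07 × 30.0 = 2.100
Maximum at age 7 (2.100).

7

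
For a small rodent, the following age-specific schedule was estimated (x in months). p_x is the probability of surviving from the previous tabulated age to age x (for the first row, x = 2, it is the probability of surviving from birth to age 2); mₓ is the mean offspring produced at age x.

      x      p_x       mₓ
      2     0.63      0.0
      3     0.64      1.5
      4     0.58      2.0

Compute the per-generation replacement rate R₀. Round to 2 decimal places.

Survivorship from birth: l_x = p_2·p_3·…·p_x.
  l_2 = 0.63000
  l_3 = 0.40320
  l_4 = 0.23386
R₀ = Σ l_x mₓ:
  age 2: 0.63000 × 0.0 = 0.0000
  age 3: 0.40320 × 1.5 = 0.6048
  age 4: 0.23386 × 2.0 = 0.4677
R₀ = 0.0000 + 0.6048 + 0.4677 = 1.0725

1.07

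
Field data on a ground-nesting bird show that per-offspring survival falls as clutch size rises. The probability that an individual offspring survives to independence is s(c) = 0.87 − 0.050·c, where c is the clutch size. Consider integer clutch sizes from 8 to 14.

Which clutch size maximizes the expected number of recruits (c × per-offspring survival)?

Expected recruits = c × s(c):
  c=8: 8 × 0.470 = 3.760
  c=9: 9 × 0.420 = 3.780
  c=10: 10 × 0.370 = 3.700
  c=11: 11 × 0.320 = 3.520
  c=12: 12 × 0.270 = 3.240
  c=13: 13 × 0.220 = 2.860
  c=14: 14 × 0.170 = 2.380
Maximum at c = 9 (3.780 recruits).

9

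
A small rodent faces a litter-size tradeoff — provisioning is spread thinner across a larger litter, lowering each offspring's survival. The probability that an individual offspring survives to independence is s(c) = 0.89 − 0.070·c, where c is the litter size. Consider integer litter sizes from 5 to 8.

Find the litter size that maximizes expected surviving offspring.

6

Expected surviving offspring = c × s(c):
  c=5: 5 × 0.540 = 2.700
  c=6: 6 × 0.470 = 2.820
  c=7: 7 × 0.400 = 2.800
  c=8: 8 × 0.330 = 2.640
Maximum at c = 6 (2.820 surviving offspring).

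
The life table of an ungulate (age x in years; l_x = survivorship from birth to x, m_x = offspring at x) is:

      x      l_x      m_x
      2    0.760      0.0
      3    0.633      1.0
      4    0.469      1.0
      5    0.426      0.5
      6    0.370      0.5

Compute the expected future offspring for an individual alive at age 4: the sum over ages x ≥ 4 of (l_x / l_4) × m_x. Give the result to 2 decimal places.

l_4 = 0.469. Conditional survival from age 4 to x is l_x / l_4.
  x=4: (0.469/0.469) × 1.0 = 1.0000
  x=5: (0.426/0.469) × 0.5 = 0.4542
  x=6: (0.370/0.469) × 0.5 = 0.3945
Sum = 1.0000 + 0.4542 + 0.3945 = 1.8486

1.85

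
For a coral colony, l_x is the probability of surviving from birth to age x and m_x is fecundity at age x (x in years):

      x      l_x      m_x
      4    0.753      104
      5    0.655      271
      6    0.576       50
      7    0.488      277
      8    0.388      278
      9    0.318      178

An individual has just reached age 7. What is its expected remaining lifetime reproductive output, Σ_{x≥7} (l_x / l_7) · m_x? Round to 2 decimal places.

l_7 = 0.488. Conditional survival from age 7 to x is l_x / l_7.
  x=7: (0.488/0.488) × 277 = 277.0000
  x=8: (0.388/0.488) × 278 = 221.0328
  x=9: (0.318/0.488) × 178 = 115.9918
Sum = 277.0000 + 221.0328 + 115.9918 = 614.0246

614.02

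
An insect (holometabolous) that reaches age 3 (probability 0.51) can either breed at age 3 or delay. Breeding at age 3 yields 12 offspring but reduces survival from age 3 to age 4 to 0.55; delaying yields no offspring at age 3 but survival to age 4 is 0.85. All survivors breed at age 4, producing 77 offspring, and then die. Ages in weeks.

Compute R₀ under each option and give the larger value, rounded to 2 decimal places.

breed at age 3: R₀ = 0.51 × (12 + 0.55 × 77) = 0.51 × 54.3500 = 27.7185
delay to age 4: R₀ = 0.51 × (0.85 × 77) = 0.51 × 65.4500 = 33.3795
Higher: delay to age 4 (33.3795).

33.38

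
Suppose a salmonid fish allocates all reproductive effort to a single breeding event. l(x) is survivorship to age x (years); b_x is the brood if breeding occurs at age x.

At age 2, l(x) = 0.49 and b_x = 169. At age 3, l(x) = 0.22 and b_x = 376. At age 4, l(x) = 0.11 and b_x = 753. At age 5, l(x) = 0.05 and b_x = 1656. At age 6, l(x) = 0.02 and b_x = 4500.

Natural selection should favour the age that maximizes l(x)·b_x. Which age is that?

6

Expected offspring if breeding at age x = l(x) × b_x:
  age 2: 0.49 × 169 = 82.810
  age 3: 0.22 × 376 = 82.720
  age 4: 0.11 × 753 = 82.830
  age 5: 0.05 × 1656 = 82.800
  age 6: 0.02 × 4500 = 90.000
Maximum at age 6 (90.000).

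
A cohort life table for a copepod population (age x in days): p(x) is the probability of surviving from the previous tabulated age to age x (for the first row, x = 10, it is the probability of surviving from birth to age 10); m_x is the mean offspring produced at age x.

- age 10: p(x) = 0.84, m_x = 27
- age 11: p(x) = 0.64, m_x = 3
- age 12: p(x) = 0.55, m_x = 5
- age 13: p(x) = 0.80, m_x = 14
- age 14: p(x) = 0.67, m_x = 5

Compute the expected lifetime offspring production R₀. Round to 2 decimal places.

29.88

Survivorship from birth: l_x = p_10·p_11·…·p_x.
  l_10 = 0.84000
  l_11 = 0.53760
  l_12 = 0.29568
  l_13 = 0.23654
  l_14 = 0.15848
R₀ = Σ l_x m_x:
  age 10: 0.84000 × 27 = 22.6800
  age 11: 0.53760 × 3 = 1.6128
  age 12: 0.29568 × 5 = 1.4784
  age 13: 0.23654 × 14 = 3.3116
  age 14: 0.15848 × 5 = 0.7924
R₀ = 22.6800 + 1.6128 + 1.4784 + 3.3116 + 0.7924 = 29.8752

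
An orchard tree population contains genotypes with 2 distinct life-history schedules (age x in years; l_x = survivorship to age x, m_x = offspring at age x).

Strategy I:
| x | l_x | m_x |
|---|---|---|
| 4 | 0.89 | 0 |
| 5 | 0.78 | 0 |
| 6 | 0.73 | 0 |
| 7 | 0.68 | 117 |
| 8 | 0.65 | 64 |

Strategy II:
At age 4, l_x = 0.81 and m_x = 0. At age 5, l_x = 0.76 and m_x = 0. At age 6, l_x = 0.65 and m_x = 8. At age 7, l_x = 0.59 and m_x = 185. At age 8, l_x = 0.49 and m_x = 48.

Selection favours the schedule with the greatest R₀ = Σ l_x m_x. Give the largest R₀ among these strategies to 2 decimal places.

137.87

Strategy I: R₀ = 0.89×0 + 0.78×0 + 0.73×0 + 0.68×117 + 0.65×64 = 121.1600
Strategy II: R₀ = 0.81×0 + 0.76×0 + 0.65×8 + 0.59×185 + 0.49×48 = 137.8700
Highest R₀: strategy II with 137.8700.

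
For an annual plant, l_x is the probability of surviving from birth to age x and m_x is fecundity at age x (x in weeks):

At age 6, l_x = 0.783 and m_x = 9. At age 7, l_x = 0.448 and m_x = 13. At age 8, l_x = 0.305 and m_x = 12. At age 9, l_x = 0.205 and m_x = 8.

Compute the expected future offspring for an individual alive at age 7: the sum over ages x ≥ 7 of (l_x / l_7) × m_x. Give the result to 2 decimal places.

l_7 = 0.448. Conditional survival from age 7 to x is l_x / l_7.
  x=7: (0.448/0.448) × 13 = 13.0000
  x=8: (0.305/0.448) × 12 = 8.1696
  x=9: (0.205/0.448) × 8 = 3.6607
Sum = 13.0000 + 8.1696 + 3.6607 = 24.8304

24.83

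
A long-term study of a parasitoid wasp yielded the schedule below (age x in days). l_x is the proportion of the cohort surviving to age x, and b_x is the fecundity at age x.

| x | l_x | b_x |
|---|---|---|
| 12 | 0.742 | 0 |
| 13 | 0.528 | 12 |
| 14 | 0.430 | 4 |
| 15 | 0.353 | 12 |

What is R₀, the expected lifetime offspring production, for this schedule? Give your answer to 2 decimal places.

R₀ = Σ l_x b_x:
  age 12: 0.742 × 0 = 0.0000
  age 13: 0.528 × 12 = 6.3360
  age 14: 0.430 × 4 = 1.7200
  age 15: 0.353 × 12 = 4.2360
R₀ = 0.0000 + 6.3360 + 1.7200 + 4.2360 = 12.2920

12.29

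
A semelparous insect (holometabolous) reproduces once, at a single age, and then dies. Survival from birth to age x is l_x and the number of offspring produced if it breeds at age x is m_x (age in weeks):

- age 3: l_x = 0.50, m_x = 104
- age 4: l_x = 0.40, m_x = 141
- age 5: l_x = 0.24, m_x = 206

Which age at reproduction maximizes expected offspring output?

4

Expected offspring if breeding at age x = l_x × m_x:
  age 3: 0.50 × 104 = 52.000
  age 4: 0.40 × 141 = 56.400
  age 5: 0.24 × 206 = 49.440
Maximum at age 4 (56.400).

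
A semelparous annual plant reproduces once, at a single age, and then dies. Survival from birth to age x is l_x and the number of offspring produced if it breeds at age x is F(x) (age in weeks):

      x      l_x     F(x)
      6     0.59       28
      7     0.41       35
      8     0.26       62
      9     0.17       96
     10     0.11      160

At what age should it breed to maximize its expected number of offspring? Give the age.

Expected offspring if breeding at age x = l_x × F(x):
  age 6: 0.59 × 28 = 16.520
  age 7: 0.41 × 35 = 14.350
  age 8: 0.26 × 62 = 16.120
  age 9: 0.17 × 96 = 16.320
  age 10: 0.11 × 160 = 17.600
Maximum at age 10 (17.600).

10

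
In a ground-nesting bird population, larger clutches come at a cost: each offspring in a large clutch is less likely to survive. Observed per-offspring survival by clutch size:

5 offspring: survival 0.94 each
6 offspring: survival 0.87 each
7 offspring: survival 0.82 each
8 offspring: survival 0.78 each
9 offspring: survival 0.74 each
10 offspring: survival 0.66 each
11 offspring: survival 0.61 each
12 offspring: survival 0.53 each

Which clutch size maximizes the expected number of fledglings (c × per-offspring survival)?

11

Expected fledglings = c × s(c):
  c=5: 5 × 0.94 = 4.700
  c=6: 6 × 0.87 = 5.220
  c=7: 7 × 0.82 = 5.740
  c=8: 8 × 0.78 = 6.240
  c=9: 9 × 0.74 = 6.660
  c=10: 10 × 0.66 = 6.600
  c=11: 11 × 0.61 = 6.710
  c=12: 12 × 0.53 = 6.360
Maximum at c = 11 (6.710 fledglings).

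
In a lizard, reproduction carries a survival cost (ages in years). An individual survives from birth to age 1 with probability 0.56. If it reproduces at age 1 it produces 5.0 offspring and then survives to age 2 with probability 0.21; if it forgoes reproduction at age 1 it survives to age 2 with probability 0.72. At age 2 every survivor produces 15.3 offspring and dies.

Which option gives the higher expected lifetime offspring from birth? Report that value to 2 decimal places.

6.17

breed at age 1: R₀ = 0.56 × (5.0 + 0.21 × 15.3) = 0.56 × 8.2130 = 4.5993
delay to age 2: R₀ = 0.56 × (0.72 × 15.3) = 0.56 × 11.0160 = 6.1690
Higher: delay to age 2 (6.1690).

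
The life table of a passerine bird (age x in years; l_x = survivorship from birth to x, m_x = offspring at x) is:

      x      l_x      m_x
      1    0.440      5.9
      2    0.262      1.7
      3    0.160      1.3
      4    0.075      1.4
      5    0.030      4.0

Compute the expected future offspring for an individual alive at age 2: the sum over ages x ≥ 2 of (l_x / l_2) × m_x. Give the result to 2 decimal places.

3.35

l_2 = 0.262. Conditional survival from age 2 to x is l_x / l_2.
  x=2: (0.262/0.262) × 1.7 = 1.7000
  x=3: (0.160/0.262) × 1.3 = 0.7939
  x=4: (0.075/0.262) × 1.4 = 0.4008
  x=5: (0.030/0.262) × 4.0 = 0.4580
Sum = 1.7000 + 0.7939 + 0.4008 + 0.4580 = 3.3527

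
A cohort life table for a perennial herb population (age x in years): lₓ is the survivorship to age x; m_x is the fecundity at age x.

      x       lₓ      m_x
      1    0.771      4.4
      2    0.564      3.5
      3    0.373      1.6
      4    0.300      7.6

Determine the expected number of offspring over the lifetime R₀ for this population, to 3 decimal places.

8.243

R₀ = Σ lₓ m_x:
  age 1: 0.771 × 4.4 = 3.3924
  age 2: 0.564 × 3.5 = 1.9740
  age 3: 0.373 × 1.6 = 0.5968
  age 4: 0.300 × 7.6 = 2.2800
R₀ = 3.3924 + 1.9740 + 0.5968 + 2.2800 = 8.2432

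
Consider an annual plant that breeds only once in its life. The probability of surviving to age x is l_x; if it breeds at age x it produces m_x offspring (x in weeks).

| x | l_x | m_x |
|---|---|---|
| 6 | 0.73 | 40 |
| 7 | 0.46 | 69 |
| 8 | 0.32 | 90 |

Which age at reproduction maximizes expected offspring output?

7

Expected offspring if breeding at age x = l_x × m_x:
  age 6: 0.73 × 40 = 29.200
  age 7: 0.46 × 69 = 31.740
  age 8: 0.32 × 90 = 28.800
Maximum at age 7 (31.740).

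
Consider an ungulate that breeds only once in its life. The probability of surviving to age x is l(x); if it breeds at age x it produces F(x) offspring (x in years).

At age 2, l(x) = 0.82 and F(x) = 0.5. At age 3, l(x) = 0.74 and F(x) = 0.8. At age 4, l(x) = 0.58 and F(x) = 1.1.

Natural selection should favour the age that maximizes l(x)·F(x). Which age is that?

4

Expected offspring if breeding at age x = l(x) × F(x):
  age 2: 0.82 × 0.5 = 0.410
  age 3: 0.74 × 0.8 = 0.592
  age 4: 0.58 × 1.1 = 0.638
Maximum at age 4 (0.638).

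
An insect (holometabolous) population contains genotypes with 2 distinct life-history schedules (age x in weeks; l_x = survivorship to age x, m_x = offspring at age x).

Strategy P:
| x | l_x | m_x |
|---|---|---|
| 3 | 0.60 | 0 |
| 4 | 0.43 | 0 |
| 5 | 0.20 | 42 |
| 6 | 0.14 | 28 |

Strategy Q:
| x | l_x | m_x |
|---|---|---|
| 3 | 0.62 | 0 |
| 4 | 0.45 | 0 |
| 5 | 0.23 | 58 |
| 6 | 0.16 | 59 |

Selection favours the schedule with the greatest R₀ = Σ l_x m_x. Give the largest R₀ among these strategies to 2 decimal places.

22.78

Strategy P: R₀ = 0.60×0 + 0.43×0 + 0.20×42 + 0.14×28 = 12.3200
Strategy Q: R₀ = 0.62×0 + 0.45×0 + 0.23×58 + 0.16×59 = 22.7800
Highest R₀: strategy Q with 22.7800.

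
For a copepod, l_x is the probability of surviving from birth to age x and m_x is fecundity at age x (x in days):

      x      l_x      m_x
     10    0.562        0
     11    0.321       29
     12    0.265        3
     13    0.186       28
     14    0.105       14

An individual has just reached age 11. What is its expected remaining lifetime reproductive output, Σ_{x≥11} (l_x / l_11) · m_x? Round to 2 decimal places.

l_11 = 0.321. Conditional survival from age 11 to x is l_x / l_11.
  x=11: (0.321/0.321) × 29 = 29.0000
  x=12: (0.265/0.321) × 3 = 2.4766
  x=13: (0.186/0.321) × 28 = 16.2243
  x=14: (0.105/0.321) × 14 = 4.5794
Sum = 29.0000 + 2.4766 + 16.2243 + 4.5794 = 52.2804

52.28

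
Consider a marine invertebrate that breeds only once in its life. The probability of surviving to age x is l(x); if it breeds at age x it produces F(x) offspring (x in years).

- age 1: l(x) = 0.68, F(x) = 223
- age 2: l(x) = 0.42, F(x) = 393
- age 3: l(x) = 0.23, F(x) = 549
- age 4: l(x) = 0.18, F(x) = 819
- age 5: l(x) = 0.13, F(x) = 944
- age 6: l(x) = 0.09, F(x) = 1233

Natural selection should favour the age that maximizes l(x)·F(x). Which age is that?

Expected offspring if breeding at age x = l(x) × F(x):
  age 1: 0.68 × 223 = 151.640
  age 2: 0.42 × 393 = 165.060
  age 3: 0.23 × 549 = 126.270
  age 4: 0.18 × 819 = 147.420
  age 5: 0.13 × 944 = 122.720
  age 6: 0.09 × 1233 = 110.970
Maximum at age 2 (165.060).

2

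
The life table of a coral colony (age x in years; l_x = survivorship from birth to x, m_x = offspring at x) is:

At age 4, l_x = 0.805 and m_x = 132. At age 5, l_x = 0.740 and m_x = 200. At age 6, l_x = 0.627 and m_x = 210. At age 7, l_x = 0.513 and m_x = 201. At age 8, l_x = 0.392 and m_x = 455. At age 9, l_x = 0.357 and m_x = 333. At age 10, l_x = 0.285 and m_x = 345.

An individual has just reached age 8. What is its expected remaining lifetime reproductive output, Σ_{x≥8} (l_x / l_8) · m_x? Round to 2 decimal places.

l_8 = 0.392. Conditional survival from age 8 to x is l_x / l_8.
  x=8: (0.392/0.392) × 455 = 455.0000
  x=9: (0.357/0.392) × 333 = 303.2679
  x=10: (0.285/0.392) × 345 = 250.8291
Sum = 455.0000 + 303.2679 + 250.8291 = 1009.0969

1009.10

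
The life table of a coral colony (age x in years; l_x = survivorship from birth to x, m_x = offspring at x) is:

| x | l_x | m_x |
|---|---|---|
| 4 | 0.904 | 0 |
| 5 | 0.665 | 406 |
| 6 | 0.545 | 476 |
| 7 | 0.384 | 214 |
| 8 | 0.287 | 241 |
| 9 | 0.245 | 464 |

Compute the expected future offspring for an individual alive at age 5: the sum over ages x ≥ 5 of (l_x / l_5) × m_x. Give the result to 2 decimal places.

1194.64

l_5 = 0.665. Conditional survival from age 5 to x is l_x / l_5.
  x=5: (0.665/0.665) × 406 = 406.0000
  x=6: (0.545/0.665) × 476 = 390.1053
  x=7: (0.384/0.665) × 214 = 123.5729
  x=8: (0.287/0.665) × 241 = 104.0105
  x=9: (0.245/0.665) × 464 = 170.9474
Sum = 406.0000 + 390.1053 + 123.5729 + 104.0105 + 170.9474 = 1194.6361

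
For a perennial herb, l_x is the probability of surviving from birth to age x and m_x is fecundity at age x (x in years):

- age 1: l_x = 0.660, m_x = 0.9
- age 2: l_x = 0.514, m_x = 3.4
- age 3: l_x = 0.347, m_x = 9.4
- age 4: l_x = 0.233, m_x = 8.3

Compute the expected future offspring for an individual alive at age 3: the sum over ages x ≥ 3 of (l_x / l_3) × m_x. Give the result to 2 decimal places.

l_3 = 0.347. Conditional survival from age 3 to x is l_x / l_3.
  x=3: (0.347/0.347) × 9.4 = 9.4000
  x=4: (0.233/0.347) × 8.3 = 5.5732
Sum = 9.4000 + 5.5732 = 14.9732

14.97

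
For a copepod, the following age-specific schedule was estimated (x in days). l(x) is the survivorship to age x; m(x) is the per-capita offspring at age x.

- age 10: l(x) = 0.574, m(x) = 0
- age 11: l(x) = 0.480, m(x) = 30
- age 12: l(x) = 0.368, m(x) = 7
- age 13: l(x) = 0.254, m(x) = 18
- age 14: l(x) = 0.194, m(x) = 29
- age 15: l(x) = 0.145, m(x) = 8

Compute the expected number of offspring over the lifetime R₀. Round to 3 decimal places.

R₀ = Σ l(x) m(x):
  age 10: 0.574 × 0 = 0.0000
  age 11: 0.480 × 30 = 14.4000
  age 12: 0.368 × 7 = 2.5760
  age 13: 0.254 × 18 = 4.5720
  age 14: 0.194 × 29 = 5.6260
  age 15: 0.145 × 8 = 1.1600
R₀ = 0.0000 + 14.4000 + 2.5760 + 4.5720 + 5.6260 + 1.1600 = 28.3340

28.334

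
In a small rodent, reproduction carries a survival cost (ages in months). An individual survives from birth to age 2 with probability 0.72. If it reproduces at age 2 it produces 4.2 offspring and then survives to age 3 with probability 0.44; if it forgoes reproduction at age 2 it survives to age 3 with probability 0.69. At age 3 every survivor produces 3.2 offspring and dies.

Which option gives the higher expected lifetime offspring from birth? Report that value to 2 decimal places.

4.04

breed at age 2: R₀ = 0.72 × (4.2 + 0.44 × 3.2) = 0.72 × 5.6080 = 4.0378
delay to age 3: R₀ = 0.72 × (0.69 × 3.2) = 0.72 × 2.2080 = 1.5898
Higher: breed at age 2 (4.0378).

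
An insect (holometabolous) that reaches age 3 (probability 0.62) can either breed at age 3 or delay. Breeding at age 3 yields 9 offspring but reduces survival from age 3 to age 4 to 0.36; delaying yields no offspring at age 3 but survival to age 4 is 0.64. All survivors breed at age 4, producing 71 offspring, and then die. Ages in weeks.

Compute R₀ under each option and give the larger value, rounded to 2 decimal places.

28.17

breed at age 3: R₀ = 0.62 × (9 + 0.36 × 71) = 0.62 × 34.5600 = 21.4272
delay to age 4: R₀ = 0.62 × (0.64 × 71) = 0.62 × 45.4400 = 28.1728
Higher: delay to age 4 (28.1728).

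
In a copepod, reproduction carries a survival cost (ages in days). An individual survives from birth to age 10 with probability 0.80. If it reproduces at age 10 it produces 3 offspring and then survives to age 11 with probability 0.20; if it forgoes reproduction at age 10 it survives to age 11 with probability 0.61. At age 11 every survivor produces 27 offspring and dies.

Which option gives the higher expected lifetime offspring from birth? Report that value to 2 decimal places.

13.18

breed at age 10: R₀ = 0.80 × (3 + 0.20 × 27) = 0.80 × 8.4000 = 6.7200
delay to age 11: R₀ = 0.80 × (0.61 × 27) = 0.80 × 16.4700 = 13.1760
Higher: delay to age 11 (13.1760).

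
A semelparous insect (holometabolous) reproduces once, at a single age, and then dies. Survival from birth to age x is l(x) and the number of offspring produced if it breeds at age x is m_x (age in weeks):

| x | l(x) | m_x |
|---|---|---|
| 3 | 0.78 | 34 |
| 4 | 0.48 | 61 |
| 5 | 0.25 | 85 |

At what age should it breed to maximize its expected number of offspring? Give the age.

4

Expected offspring if breeding at age x = l(x) × m_x:
  age 3: 0.78 × 34 = 26.520
  age 4: 0.48 × 61 = 29.280
  age 5: 0.25 × 85 = 21.250
Maximum at age 4 (29.280).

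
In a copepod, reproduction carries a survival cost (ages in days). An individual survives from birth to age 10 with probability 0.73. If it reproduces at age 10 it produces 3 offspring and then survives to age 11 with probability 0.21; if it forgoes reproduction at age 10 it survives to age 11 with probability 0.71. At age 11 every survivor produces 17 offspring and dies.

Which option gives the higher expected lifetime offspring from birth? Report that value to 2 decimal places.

8.81

breed at age 10: R₀ = 0.73 × (3 + 0.21 × 17) = 0.73 × 6.5700 = 4.7961
delay to age 11: R₀ = 0.73 × (0.71 × 17) = 0.73 × 12.0700 = 8.8111
Higher: delay to age 11 (8.8111).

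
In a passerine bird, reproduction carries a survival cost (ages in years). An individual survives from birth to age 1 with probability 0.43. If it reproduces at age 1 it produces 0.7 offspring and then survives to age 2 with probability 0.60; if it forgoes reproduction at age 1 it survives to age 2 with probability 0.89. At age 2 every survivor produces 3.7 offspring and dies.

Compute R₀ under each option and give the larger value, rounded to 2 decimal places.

1.42

breed at age 1: R₀ = 0.43 × (0.7 + 0.60 × 3.7) = 0.43 × 2.9200 = 1.2556
delay to age 2: R₀ = 0.43 × (0.89 × 3.7) = 0.43 × 3.2930 = 1.4160
Higher: delay to age 2 (1.4160).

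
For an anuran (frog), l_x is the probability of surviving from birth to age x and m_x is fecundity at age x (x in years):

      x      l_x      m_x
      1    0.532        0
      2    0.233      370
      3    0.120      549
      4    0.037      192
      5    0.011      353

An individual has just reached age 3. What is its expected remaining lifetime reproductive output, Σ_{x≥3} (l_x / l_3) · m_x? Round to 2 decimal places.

l_3 = 0.120. Conditional survival from age 3 to x is l_x / l_3.
  x=3: (0.120/0.120) × 549 = 549.0000
  x=4: (0.037/0.120) × 192 = 59.2000
  x=5: (0.011/0.120) × 353 = 32.3583
Sum = 549.0000 + 59.2000 + 32.3583 = 640.5583

640.56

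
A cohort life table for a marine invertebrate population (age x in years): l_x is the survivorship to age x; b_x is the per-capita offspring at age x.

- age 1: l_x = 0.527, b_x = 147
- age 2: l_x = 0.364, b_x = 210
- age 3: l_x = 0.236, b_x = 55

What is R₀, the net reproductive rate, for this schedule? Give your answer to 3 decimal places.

166.889

R₀ = Σ l_x b_x:
  age 1: 0.527 × 147 = 77.4690
  age 2: 0.364 × 210 = 76.4400
  age 3: 0.236 × 55 = 12.9800
R₀ = 77.4690 + 76.4400 + 12.9800 = 166.8890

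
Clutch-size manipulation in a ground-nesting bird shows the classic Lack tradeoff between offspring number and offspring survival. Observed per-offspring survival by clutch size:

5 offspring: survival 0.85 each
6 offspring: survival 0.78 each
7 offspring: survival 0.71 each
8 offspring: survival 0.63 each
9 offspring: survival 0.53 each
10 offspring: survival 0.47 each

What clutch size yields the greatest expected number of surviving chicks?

8

Expected surviving chicks = c × s(c):
  c=5: 5 × 0.85 = 4.250
  c=6: 6 × 0.78 = 4.680
  c=7: 7 × 0.71 = 4.970
  c=8: 8 × 0.63 = 5.040
  c=9: 9 × 0.53 = 4.770
  c=10: 10 × 0.47 = 4.700
Maximum at c = 8 (5.040 surviving chicks).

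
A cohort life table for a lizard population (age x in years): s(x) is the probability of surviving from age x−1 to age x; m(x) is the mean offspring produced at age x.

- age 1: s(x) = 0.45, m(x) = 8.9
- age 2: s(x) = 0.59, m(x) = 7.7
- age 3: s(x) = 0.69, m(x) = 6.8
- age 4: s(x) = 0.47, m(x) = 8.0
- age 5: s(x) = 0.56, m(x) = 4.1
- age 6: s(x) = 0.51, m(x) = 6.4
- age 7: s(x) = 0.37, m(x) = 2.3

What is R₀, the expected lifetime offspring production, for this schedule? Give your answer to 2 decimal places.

8.36

Survivorship from birth: l_x = s_1·s_2·…·s_x.
  l_1 = 0.45000
  l_2 = 0.26550
  l_3 = 0.18319
  l_4 = 0.08610
  l_5 = 0.04822
  l_6 = 0.02459
  l_7 = 0.00910
R₀ = Σ l_x m(x):
  age 1: 0.45000 × 8.9 = 4.0050
  age 2: 0.26550 × 7.7 = 2.0444
  age 3: 0.18319 × 6.8 = 1.2457
  age 4: 0.08610 × 8.0 = 0.6888
  age 5: 0.04822 × 4.1 = 0.1977
  age 6: 0.02459 × 6.4 = 0.1574
  age 7: 0.00910 × 2.3 = 0.0209
R₀ = 4.0050 + 2.0444 + 1.2457 + 0.6888 + 0.1977 + 0.1574 + 0.0209 = 8.3598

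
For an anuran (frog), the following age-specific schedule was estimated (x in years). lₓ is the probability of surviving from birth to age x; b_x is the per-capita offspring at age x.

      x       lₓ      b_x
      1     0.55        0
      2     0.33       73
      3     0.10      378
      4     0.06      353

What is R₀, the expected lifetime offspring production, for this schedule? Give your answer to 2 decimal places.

83.07

R₀ = Σ lₓ b_x:
  age 1: 0.55 × 0 = 0.0000
  age 2: 0.33 × 73 = 24.0900
  age 3: 0.10 × 378 = 37.8000
  age 4: 0.06 × 353 = 21.1800
R₀ = 0.0000 + 24.0900 + 37.8000 + 21.1800 = 83.0700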